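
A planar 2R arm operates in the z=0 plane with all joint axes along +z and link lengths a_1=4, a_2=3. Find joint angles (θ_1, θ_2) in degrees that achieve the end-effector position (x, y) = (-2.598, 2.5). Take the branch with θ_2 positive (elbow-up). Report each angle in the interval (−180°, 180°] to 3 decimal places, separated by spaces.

89.999 120.001

cos θ_2 = (12.9996−4²−3²)/(2·4·3) = -0.5000; θ_2 = 120.0011° (elbow-up)
β = atan2(2.5000,-2.5980) = 136.1013°; ψ = atan2(2.5980,2.5000) = 46.1024°
θ_1 = β − ψ = 89.9989°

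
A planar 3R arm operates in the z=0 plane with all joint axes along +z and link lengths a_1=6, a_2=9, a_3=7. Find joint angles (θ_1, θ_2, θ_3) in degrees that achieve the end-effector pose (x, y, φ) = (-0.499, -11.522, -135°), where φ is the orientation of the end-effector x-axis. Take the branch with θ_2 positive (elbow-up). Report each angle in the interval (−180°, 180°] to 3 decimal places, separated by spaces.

wrist centre = target − a_3·(cos φ, sin φ) = (4.4507, -6.5723)
cos θ_2 = (63.0037−6²−9²)/(2·6·9) = -0.5000; θ_2 = 119.9978° (elbow-up)
β = atan2(-6.5723,4.4507) = -55.8940°; ψ = atan2(7.7944,1.5003) = 79.1047°
θ_1 = β − ψ = -134.9987°
θ_3 = φ − θ_1 − θ_2 = -119.9990° (wrapped to (-180°,180°])

-134.999 119.998 -119.999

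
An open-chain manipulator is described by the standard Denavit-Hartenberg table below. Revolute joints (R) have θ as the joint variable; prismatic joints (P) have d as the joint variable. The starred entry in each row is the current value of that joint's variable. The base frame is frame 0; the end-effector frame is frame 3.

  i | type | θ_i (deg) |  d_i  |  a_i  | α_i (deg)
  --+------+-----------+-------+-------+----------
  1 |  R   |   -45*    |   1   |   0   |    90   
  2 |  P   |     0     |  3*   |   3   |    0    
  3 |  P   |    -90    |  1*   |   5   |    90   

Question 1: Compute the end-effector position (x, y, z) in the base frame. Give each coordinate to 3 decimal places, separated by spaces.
-0.707 -4.950 -4.000

after link 1: o_1 = (0.0000, 0.0000, 1.0000)
after link 2: o_2 = (0.0000, -4.2426, 1.0000)
after link 3: o_3 = (-0.7071, -4.9497, -4.0000)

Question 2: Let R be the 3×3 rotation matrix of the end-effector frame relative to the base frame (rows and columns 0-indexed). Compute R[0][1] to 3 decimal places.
End-effector y-axis (col 1 of R) = (-0.7071,-0.7071,0.0000)
R[0][1] = -0.7071

-0.707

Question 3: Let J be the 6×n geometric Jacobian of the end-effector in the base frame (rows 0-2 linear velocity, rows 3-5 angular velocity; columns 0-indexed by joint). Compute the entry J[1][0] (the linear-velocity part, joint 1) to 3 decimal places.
axis z_0 = ẑ; lever o_n−o_0 = (-0.7071,-4.9497,-4.0000)
cross product → J_v[:, 0] = (4.9497,-0.7071,0.0000)
J_ω[:, 0] = z_0
entry J[1][0] = -0.7071

-0.707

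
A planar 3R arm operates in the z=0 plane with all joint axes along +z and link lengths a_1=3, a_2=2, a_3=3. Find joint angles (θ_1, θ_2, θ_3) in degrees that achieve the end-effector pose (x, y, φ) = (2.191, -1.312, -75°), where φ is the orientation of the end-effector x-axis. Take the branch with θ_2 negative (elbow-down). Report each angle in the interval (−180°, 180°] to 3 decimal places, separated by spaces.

89.994 -134.994 -30.000

wrist centre = target − a_3·(cos φ, sin φ) = (1.4145, 1.5858)
cos θ_2 = (4.5156−3²−2²)/(2·3·2) = -0.7070; θ_2 = -134.9939° (elbow-down)
β = atan2(1.5858,1.4145) = 48.2664°; ψ = atan2(-1.4144,1.5859) = -41.7271°
θ_1 = β − ψ = 89.9935°
θ_3 = φ − θ_1 − θ_2 = -29.9996° (wrapped to (-180°,180°])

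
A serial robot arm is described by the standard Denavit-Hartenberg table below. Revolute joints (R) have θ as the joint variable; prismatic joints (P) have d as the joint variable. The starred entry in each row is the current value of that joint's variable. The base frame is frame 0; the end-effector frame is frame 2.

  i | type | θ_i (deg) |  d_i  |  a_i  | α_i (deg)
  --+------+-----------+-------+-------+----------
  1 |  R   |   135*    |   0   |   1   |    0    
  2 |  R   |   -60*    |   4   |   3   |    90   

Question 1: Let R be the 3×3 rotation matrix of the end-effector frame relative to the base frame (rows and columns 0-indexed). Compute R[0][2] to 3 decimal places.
End-effector z-axis (col 2 of R) = (0.9659,-0.2588,0.0000)
R[0][2] = 0.9659

0.966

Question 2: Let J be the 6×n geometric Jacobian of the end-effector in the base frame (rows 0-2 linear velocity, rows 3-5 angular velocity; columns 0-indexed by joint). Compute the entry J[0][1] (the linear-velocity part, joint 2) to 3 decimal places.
axis z_1 = (0.0000,0.0000,1.0000); lever o_n−o_1 = (0.7765,2.8978,4.0000)
cross product → J_v[:, 1] = (-2.8978,0.7765,0.0000)
J_ω[:, 1] = z_1
entry J[0][1] = -2.8978

-2.898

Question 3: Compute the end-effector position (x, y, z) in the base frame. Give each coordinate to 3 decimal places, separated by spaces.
after link 1: o_1 = (-0.7071, 0.7071, 0.0000)
after link 2: o_2 = (0.0694, 3.6049, 4.0000)

0.069 3.605 4.000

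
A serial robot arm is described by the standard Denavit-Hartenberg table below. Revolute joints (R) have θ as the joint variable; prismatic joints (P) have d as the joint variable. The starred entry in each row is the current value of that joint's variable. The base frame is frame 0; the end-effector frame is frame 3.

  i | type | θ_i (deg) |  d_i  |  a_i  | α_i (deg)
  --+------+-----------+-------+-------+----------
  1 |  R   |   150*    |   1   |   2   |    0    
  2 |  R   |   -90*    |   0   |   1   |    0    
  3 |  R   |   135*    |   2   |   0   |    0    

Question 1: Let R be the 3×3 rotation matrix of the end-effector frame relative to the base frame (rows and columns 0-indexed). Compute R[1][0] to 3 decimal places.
-0.259

End-effector x-axis (col 0 of R) = (-0.9659,-0.2588,0.0000)
R[1][0] = -0.2588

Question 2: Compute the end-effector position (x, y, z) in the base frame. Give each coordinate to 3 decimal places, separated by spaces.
-1.232 1.866 3.000

after link 1: o_1 = (-1.7321, 1.0000, 1.0000)
after link 2: o_2 = (-1.2321, 1.8660, 1.0000)
after link 3: o_3 = (-1.2321, 1.8660, 3.0000)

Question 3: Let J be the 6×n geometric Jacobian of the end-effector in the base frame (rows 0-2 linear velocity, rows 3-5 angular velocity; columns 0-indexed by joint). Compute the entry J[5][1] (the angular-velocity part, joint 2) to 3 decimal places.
axis z_1 = (0.0000,0.0000,1.0000); lever o_n−o_1 = (0.5000,0.8660,2.0000)
cross product → J_v[:, 1] = (-0.8660,0.5000,0.0000)
J_ω[:, 1] = z_1
entry J[5][1] = 1.0000

1.000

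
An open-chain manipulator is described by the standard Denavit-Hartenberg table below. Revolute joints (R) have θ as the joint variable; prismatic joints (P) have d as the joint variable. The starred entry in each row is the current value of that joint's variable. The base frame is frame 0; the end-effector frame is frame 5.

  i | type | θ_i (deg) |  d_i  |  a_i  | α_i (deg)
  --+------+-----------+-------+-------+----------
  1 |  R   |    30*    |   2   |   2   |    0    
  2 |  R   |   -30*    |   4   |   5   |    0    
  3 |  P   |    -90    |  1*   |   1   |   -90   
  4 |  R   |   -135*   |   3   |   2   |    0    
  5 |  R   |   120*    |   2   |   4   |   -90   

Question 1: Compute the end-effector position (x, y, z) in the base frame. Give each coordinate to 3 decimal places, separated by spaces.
after link 1: o_1 = (1.7321, 1.0000, 2.0000)
after link 2: o_2 = (6.7321, 1.0000, 6.0000)
after link 3: o_3 = (6.7321, -0.0000, 7.0000)
after link 4: o_4 = (9.7321, 1.4142, 8.4142)
after link 5: o_5 = (11.7321, -2.4495, 9.4495)

11.732 -2.449 9.449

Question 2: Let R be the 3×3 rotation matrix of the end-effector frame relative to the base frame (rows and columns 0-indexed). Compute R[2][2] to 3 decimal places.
-0.966

End-effector z-axis (col 2 of R) = (0.0000,-0.2588,-0.9659)
R[2][2] = -0.9659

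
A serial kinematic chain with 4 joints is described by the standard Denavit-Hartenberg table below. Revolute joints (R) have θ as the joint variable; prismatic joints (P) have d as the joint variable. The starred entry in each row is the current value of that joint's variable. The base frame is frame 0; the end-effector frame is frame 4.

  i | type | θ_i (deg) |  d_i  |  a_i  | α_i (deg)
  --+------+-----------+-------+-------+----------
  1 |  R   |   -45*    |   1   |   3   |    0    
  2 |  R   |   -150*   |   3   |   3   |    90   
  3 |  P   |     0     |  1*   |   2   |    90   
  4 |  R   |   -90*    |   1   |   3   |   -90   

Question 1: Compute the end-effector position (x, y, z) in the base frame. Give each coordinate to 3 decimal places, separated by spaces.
-3.226 -2.759 3.000

after link 1: o_1 = (2.1213, -2.1213, 1.0000)
after link 2: o_2 = (-0.7765, -1.3449, 4.0000)
after link 3: o_3 = (-2.4495, 0.1387, 4.0000)
after link 4: o_4 = (-3.2259, -2.7591, 3.0000)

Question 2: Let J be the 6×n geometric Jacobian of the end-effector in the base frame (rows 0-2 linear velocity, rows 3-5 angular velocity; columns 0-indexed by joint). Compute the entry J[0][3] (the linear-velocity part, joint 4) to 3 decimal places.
axis z_3 = (0.0000,0.0000,-1.0000); lever o_n−o_3 = (-0.7765,-2.8978,-1.0000)
cross product → J_v[:, 3] = (-2.8978,0.7765,-0.0000)
J_ω[:, 3] = z_3
entry J[0][3] = -2.8978

-2.898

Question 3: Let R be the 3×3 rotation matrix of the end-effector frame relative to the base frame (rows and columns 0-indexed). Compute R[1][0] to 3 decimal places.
End-effector x-axis (col 0 of R) = (-0.2588,-0.9659,-0.0000)
R[1][0] = -0.9659

-0.966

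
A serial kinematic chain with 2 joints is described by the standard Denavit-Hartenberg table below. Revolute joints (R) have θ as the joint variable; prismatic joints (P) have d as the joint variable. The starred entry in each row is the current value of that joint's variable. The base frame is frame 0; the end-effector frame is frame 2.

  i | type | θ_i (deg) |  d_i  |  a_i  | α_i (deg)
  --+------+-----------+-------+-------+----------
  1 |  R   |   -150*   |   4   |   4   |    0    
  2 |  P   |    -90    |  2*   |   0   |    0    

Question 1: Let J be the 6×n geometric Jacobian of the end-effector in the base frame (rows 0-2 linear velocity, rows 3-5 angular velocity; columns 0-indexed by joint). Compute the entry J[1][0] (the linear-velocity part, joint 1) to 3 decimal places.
-3.464

axis z_0 = ẑ; lever o_n−o_0 = (-3.4641,-2.0000,6.0000)
cross product → J_v[:, 0] = (2.0000,-3.4641,0.0000)
J_ω[:, 0] = z_0
entry J[1][0] = -3.4641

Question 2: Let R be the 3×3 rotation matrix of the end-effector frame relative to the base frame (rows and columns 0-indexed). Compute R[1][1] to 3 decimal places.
End-effector y-axis (col 1 of R) = (-0.8660,-0.5000,0.0000)
R[1][1] = -0.5000

-0.500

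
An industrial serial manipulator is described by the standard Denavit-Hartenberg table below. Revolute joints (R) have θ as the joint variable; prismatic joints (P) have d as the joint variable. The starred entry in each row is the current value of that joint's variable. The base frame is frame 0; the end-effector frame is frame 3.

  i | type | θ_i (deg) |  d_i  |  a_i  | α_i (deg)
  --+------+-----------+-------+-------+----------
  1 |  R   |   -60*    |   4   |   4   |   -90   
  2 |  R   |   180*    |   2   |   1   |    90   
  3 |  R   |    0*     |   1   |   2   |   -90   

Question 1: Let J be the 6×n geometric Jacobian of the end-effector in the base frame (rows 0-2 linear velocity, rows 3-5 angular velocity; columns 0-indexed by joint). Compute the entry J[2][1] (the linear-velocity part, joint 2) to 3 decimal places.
3.000

axis z_1 = (0.8660,0.5000,0.0000); lever o_n−o_1 = (0.2321,3.5981,-1.0000)
cross product → J_v[:, 1] = (-0.5000,0.8660,3.0000)
J_ω[:, 1] = z_1
entry J[2][1] = 3.0000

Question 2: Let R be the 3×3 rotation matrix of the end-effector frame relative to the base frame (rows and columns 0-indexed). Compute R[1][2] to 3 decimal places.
End-effector z-axis (col 2 of R) = (0.8660,0.5000,0.0000)
R[1][2] = 0.5000

0.500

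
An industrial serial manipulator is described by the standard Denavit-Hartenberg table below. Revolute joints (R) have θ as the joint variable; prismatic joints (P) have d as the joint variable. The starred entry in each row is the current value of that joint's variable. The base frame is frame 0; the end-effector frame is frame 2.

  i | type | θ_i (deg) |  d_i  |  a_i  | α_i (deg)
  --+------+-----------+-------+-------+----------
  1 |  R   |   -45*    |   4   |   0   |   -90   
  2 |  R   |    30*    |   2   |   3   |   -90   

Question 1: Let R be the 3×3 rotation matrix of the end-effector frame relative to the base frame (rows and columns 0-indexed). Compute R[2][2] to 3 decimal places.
-0.866

End-effector z-axis (col 2 of R) = (-0.3536,0.3536,-0.8660)
R[2][2] = -0.8660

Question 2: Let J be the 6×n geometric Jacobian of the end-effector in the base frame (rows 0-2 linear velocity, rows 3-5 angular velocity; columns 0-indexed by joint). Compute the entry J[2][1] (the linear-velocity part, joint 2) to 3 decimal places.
-2.598

axis z_1 = (0.7071,0.7071,0.0000); lever o_n−o_1 = (3.2513,-0.4229,-1.5000)
cross product → J_v[:, 1] = (-1.0607,1.0607,-2.5981)
J_ω[:, 1] = z_1
entry J[2][1] = -2.5981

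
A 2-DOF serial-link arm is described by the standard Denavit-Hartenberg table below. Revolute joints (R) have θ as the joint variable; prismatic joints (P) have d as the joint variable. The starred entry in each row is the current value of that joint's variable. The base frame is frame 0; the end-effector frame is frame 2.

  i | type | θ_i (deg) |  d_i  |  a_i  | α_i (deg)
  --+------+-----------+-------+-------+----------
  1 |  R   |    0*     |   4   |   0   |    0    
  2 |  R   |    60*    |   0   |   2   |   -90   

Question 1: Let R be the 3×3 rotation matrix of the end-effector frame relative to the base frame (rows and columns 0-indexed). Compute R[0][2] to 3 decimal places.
-0.866

End-effector z-axis (col 2 of R) = (-0.8660,0.5000,0.0000)
R[0][2] = -0.8660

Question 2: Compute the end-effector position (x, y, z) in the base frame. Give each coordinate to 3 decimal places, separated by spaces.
1.000 1.732 4.000

after link 1: o_1 = (0.0000, 0.0000, 4.0000)
after link 2: o_2 = (1.0000, 1.7321, 4.0000)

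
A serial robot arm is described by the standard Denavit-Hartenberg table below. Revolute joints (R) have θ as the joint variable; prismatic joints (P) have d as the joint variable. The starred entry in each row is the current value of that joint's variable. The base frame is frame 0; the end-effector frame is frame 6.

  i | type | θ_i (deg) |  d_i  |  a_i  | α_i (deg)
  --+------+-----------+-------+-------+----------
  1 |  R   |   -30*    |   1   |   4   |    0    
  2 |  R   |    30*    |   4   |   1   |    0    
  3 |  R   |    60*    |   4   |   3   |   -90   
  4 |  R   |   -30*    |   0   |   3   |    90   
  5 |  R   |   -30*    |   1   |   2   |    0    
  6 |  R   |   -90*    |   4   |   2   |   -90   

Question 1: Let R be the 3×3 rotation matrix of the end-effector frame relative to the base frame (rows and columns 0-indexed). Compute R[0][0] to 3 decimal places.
0.533

End-effector x-axis (col 0 of R) = (0.5335,-0.8080,-0.2500)
R[0][0] = 0.5335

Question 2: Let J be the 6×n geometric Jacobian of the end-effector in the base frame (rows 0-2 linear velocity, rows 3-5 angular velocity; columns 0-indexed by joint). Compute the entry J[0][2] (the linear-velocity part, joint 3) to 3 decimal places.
-1.866

axis z_2 = (0.0000,0.0000,1.0000); lever o_n−o_2 = (4.2321,1.8660,10.1962)
cross product → J_v[:, 2] = (-1.8660,4.2321,0.0000)
J_ω[:, 2] = z_2
entry J[0][2] = -1.8660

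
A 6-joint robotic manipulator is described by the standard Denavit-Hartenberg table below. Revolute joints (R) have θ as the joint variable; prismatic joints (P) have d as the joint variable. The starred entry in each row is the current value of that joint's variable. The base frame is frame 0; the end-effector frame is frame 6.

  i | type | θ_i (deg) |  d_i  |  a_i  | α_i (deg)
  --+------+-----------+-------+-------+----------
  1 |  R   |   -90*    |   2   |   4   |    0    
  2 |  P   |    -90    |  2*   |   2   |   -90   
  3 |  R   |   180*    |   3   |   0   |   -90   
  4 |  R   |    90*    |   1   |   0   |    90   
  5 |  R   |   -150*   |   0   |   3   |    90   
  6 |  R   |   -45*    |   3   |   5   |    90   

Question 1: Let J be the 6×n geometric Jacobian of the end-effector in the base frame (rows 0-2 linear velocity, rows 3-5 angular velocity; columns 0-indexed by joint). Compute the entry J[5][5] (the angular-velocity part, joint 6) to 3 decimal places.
axis z_5 = (0.0000,-0.5000,0.8660); lever o_n−o_5 = (-3.5355,-4.5619,0.8303)
cross product → J_v[:, 5] = (3.5355,-3.0619,-1.7678)
J_ω[:, 5] = z_5
entry J[5][5] = 0.8660

0.866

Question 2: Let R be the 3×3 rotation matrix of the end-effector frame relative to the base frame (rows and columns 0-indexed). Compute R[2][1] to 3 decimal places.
End-effector y-axis (col 1 of R) = (0.0000,-0.5000,0.8660)
R[2][1] = 0.8660

0.866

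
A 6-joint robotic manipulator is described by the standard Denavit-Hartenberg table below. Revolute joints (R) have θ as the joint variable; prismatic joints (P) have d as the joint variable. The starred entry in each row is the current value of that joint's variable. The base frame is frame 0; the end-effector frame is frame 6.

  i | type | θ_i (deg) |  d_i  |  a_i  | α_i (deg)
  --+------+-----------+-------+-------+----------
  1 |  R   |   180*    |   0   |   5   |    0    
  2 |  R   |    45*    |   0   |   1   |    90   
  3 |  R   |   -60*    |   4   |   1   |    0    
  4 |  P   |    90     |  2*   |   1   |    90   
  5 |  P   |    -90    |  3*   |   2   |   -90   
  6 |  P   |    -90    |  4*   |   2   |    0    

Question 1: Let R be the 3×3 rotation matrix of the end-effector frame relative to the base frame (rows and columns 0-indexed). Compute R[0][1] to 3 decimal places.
0.707

End-effector y-axis (col 1 of R) = (0.7071,-0.7071,-0.0000)
R[0][1] = 0.7071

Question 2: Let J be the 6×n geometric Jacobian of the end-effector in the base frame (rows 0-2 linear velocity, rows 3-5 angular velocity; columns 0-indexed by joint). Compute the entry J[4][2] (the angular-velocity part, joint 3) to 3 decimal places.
0.707

axis z_2 = (-0.7071,0.7071,0.0000); lever o_n−o_2 = (-8.0116,-2.3548,-2.6962)
cross product → J_v[:, 2] = (-1.9065,-1.9065,7.3301)
J_ω[:, 2] = z_2
entry J[4][2] = 0.7071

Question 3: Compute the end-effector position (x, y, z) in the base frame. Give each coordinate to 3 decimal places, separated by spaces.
after link 1: o_1 = (-5.0000, 0.0000, 0.0000)
after link 2: o_2 = (-5.7071, -0.7071, 0.0000)
after link 3: o_3 = (-8.8891, 1.7678, -0.8660)
after link 4: o_4 = (-10.9157, 2.5696, -0.3660)
after link 5: o_5 = (-10.5621, 0.0947, -2.9641)
after link 6: o_6 = (-13.7187, -3.0619, -2.6962)

-13.719 -3.062 -2.696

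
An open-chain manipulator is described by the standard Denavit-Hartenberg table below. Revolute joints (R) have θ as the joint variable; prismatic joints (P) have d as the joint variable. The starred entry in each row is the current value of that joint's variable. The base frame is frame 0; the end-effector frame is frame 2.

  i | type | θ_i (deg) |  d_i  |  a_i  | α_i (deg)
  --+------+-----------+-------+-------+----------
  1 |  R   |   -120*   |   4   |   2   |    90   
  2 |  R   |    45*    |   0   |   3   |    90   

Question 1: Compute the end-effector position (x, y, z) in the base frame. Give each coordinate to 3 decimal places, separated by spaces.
after link 1: o_1 = (-1.0000, -1.7321, 4.0000)
after link 2: o_2 = (-2.0607, -3.5692, 6.1213)

-2.061 -3.569 6.121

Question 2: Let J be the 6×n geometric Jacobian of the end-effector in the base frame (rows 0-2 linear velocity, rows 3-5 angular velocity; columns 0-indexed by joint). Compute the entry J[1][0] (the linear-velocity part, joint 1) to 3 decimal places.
-2.061

axis z_0 = ẑ; lever o_n−o_0 = (-2.0607,-3.5692,6.1213)
cross product → J_v[:, 0] = (3.5692,-2.0607,0.0000)
J_ω[:, 0] = z_0
entry J[1][0] = -2.0607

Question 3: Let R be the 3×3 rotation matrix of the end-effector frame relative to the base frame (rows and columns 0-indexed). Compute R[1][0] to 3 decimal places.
End-effector x-axis (col 0 of R) = (-0.3536,-0.6124,0.7071)
R[1][0] = -0.6124

-0.612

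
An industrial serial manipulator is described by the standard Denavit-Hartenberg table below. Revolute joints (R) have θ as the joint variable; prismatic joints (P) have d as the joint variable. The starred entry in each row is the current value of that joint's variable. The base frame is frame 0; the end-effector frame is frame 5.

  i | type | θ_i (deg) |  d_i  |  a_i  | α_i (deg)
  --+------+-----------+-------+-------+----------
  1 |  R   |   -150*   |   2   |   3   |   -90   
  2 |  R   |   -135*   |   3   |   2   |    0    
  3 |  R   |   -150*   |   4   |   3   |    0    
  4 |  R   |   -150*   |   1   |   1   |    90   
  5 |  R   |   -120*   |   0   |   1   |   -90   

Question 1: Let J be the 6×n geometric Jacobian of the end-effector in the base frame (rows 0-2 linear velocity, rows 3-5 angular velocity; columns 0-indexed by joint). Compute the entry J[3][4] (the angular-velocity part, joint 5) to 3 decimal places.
axis z_4 = (0.8365,0.4830,0.2588); lever o_n−o_4 = (-0.3209,0.8147,-0.4830)
cross product → J_v[:, 4] = (-0.4441,0.3209,0.8365)
J_ω[:, 4] = z_4
entry J[3][4] = 0.8365

0.837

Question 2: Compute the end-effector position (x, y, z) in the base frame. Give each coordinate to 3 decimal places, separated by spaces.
1.409 -7.424 0.999

after link 1: o_1 = (-2.5981, -1.5000, 2.0000)
after link 2: o_2 = (0.1267, -3.3910, 3.4142)
after link 3: o_3 = (1.4542, -7.2433, 0.5164)
after link 4: o_4 = (1.7301, -8.2387, 1.4824)
after link 5: o_5 = (1.4092, -7.4240, 0.9994)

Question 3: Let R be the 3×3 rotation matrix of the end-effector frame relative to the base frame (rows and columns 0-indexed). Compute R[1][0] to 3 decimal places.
0.815

End-effector x-axis (col 0 of R) = (-0.3209,0.8147,-0.4830)
R[1][0] = 0.8147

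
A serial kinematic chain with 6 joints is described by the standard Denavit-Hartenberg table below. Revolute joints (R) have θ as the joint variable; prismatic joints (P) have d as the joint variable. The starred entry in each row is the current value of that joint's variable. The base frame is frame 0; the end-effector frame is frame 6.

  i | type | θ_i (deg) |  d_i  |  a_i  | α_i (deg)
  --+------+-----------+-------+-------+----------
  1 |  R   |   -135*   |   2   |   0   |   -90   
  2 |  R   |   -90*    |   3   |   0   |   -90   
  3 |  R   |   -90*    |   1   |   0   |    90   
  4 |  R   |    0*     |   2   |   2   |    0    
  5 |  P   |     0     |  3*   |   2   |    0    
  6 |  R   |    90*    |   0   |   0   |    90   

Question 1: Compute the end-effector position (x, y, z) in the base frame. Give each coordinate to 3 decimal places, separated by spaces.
after link 1: o_1 = (0.0000, 0.0000, 2.0000)
after link 2: o_2 = (2.1213, -2.1213, 2.0000)
after link 3: o_3 = (1.4142, -2.8284, 2.0000)
after link 4: o_4 = (2.8284, -4.2426, 0.0000)
after link 5: o_5 = (4.2426, -5.6569, -3.0000)
after link 6: o_6 = (4.2426, -5.6569, -3.0000)

4.243 -5.657 -3.000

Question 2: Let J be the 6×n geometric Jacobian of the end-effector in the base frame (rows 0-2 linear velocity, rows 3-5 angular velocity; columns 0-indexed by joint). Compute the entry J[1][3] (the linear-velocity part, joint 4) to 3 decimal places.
axis z_3 = (0.0000,-0.0000,-1.0000); lever o_n−o_3 = (2.8284,-2.8284,-5.0000)
cross product → J_v[:, 3] = (-2.8284,-2.8284,0.0000)
J_ω[:, 3] = z_3
entry J[1][3] = -2.8284

-2.828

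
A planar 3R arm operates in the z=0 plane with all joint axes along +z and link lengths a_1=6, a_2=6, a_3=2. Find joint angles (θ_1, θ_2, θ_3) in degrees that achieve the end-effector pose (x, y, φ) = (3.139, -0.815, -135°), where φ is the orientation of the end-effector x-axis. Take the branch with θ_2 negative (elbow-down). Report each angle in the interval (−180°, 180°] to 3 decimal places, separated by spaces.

74.996 -134.997 -74.999

wrist centre = target − a_3·(cos φ, sin φ) = (4.5532, 0.5992)
cos θ_2 = (21.0908−6²−6²)/(2·6·6) = -0.7071; θ_2 = -134.9972° (elbow-down)
β = atan2(0.5992,4.5532) = 7.4972°; ψ = atan2(-4.2428,1.7576) = -67.4986°
θ_1 = β − ψ = 74.9958°
θ_3 = φ − θ_1 − θ_2 = -74.9986° (wrapped to (-180°,180°])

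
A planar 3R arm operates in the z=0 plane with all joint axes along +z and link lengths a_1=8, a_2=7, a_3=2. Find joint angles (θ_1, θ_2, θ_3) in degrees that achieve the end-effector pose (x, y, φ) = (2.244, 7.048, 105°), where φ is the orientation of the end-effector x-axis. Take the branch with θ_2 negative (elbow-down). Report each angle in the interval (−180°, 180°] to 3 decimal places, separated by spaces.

wrist centre = target − a_3·(cos φ, sin φ) = (2.7616, 5.1161)
cos θ_2 = (33.8016−8²−7²)/(2·8·7) = -0.7071; θ_2 = -135.0018° (elbow-down)
β = atan2(5.1161,2.7616) = 61.6403°; ψ = atan2(-4.9496,3.0501) = -58.3573°
θ_1 = β − ψ = 119.9976°
θ_3 = φ − θ_1 − θ_2 = 120.0041° (wrapped to (-180°,180°])

119.998 -135.002 120.004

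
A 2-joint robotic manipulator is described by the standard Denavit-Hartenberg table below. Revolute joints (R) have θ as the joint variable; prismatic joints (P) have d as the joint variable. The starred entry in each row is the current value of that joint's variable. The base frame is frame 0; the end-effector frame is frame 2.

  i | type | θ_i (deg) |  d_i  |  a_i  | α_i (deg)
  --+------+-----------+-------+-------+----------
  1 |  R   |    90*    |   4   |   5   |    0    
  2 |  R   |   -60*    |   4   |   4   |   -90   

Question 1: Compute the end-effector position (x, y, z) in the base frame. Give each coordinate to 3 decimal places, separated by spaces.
after link 1: o_1 = (0.0000, 5.0000, 4.0000)
after link 2: o_2 = (3.4641, 7.0000, 8.0000)

3.464 7.000 8.000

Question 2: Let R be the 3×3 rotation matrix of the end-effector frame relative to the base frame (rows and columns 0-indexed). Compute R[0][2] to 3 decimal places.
-0.500

End-effector z-axis (col 2 of R) = (-0.5000,0.8660,0.0000)
R[0][2] = -0.5000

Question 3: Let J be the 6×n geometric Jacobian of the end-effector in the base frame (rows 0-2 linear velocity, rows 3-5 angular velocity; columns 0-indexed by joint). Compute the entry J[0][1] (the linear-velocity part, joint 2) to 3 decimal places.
axis z_1 = (0.0000,0.0000,1.0000); lever o_n−o_1 = (3.4641,2.0000,4.0000)
cross product → J_v[:, 1] = (-2.0000,3.4641,0.0000)
J_ω[:, 1] = z_1
entry J[0][1] = -2.0000

-2.000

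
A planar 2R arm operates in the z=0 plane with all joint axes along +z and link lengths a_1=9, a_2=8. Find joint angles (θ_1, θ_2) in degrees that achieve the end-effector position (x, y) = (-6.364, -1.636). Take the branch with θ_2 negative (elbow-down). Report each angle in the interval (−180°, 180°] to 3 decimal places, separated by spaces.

-106.166 -135.000

cos θ_2 = (43.1770−9²−8²)/(2·9·8) = -0.7071; θ_2 = -134.9998° (elbow-down)
β = atan2(-1.6360,-6.3640) = -165.5831°; ψ = atan2(-5.6569,3.3432) = -59.4173°
θ_1 = β − ψ = -106.1658°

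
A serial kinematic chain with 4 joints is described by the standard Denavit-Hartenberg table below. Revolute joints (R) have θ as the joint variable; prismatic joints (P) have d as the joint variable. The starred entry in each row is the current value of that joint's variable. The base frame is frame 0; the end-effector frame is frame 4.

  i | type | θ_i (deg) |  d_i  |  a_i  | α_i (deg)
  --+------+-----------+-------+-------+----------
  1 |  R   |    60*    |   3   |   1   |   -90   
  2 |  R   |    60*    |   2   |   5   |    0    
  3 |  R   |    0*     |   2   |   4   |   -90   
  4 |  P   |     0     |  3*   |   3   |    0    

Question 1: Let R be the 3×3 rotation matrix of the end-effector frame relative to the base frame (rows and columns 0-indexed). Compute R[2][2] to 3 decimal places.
-0.500

End-effector z-axis (col 2 of R) = (-0.4330,-0.7500,-0.5000)
R[2][2] = -0.5000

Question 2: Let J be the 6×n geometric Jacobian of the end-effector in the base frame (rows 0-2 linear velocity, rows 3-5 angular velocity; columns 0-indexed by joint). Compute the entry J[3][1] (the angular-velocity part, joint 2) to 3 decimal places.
axis z_1 = (-0.8660,0.5000,0.0000); lever o_n−o_1 = (-1.7631,4.9462,-11.8923)
cross product → J_v[:, 1] = (-5.9462,-10.2990,-3.4019)
J_ω[:, 1] = z_1
entry J[3][1] = -0.8660

-0.866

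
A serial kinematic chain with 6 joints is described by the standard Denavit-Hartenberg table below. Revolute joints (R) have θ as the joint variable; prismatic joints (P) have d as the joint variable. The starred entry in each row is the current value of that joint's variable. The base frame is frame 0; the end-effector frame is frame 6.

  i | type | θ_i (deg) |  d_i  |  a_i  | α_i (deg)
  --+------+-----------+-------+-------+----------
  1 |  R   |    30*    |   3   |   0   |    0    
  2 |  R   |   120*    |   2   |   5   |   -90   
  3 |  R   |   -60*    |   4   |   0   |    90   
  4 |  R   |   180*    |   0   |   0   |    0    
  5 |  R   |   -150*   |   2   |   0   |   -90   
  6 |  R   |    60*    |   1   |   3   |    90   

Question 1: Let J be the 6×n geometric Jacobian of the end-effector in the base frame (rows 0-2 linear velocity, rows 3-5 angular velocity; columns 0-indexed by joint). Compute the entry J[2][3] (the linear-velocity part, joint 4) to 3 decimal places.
axis z_3 = (0.7500,-0.4330,0.5000); lever o_n−o_3 = (-1.6026,-0.9408,0.3929)
cross product → J_v[:, 3] = (0.3002,-1.0960,-1.3995)
J_ω[:, 3] = z_3
entry J[2][3] = -1.3995

-1.400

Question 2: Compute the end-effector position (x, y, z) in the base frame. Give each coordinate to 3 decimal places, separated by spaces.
-7.933 -1.905 5.393

after link 1: o_1 = (0.0000, 0.0000, 3.0000)
after link 2: o_2 = (-4.3301, 2.5000, 5.0000)
after link 3: o_3 = (-6.3301, -0.9641, 5.0000)
after link 4: o_4 = (-6.3301, -0.9641, 5.0000)
after link 5: o_5 = (-4.8301, -1.8301, 6.0000)
after link 6: o_6 = (-7.9327, -1.9049, 5.3929)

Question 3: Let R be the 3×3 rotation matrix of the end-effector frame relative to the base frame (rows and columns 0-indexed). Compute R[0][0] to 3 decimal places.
End-effector x-axis (col 0 of R) = (-0.9620,0.2667,-0.0580)
R[0][0] = -0.9620

-0.962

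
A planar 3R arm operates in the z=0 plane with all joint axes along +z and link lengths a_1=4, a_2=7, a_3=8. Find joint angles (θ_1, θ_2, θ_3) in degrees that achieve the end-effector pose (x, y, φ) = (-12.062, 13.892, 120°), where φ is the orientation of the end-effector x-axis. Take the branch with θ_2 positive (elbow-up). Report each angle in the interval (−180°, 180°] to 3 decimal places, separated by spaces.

119.991 30.015 -30.006

wrist centre = target − a_3·(cos φ, sin φ) = (-8.0620, 6.9638)
cos θ_2 = (113.4903−4²−7²)/(2·4·7) = 0.8659; θ_2 = 30.0146° (elbow-up)
β = atan2(6.9638,-8.0620) = 139.1802°; ψ = atan2(3.5015,10.0613) = 19.1890°
θ_1 = β − ψ = 119.9912°
θ_3 = φ − θ_1 − θ_2 = -30.0058° (wrapped to (-180°,180°])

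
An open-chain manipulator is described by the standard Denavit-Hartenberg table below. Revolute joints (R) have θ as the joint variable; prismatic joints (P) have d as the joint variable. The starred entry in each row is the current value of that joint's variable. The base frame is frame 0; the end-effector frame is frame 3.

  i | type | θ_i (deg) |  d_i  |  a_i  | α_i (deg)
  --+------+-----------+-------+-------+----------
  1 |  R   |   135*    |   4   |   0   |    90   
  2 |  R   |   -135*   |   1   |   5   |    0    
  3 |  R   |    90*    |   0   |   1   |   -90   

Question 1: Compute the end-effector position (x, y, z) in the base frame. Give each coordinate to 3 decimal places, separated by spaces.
after link 1: o_1 = (0.0000, 0.0000, 4.0000)
after link 2: o_2 = (3.2071, -1.7929, 0.4645)
after link 3: o_3 = (2.7071, -1.2929, -0.2426)

2.707 -1.293 -0.243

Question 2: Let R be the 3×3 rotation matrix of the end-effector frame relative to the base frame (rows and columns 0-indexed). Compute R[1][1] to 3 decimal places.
-0.707

End-effector y-axis (col 1 of R) = (-0.7071,-0.7071,-0.0000)
R[1][1] = -0.7071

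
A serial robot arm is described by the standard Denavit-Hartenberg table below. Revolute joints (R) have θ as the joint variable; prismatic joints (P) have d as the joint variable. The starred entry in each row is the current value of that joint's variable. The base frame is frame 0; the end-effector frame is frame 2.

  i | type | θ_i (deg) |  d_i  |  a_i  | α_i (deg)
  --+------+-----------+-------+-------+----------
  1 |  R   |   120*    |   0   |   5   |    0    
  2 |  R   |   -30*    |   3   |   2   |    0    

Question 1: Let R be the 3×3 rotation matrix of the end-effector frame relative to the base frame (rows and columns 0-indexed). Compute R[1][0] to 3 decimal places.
1.000

End-effector x-axis (col 0 of R) = (0.0000,1.0000,0.0000)
R[1][0] = 1.0000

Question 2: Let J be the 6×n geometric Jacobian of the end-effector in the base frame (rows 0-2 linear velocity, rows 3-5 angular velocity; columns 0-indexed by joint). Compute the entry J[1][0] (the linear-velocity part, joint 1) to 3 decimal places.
-2.500

axis z_0 = ẑ; lever o_n−o_0 = (-2.5000,6.3301,3.0000)
cross product → J_v[:, 0] = (-6.3301,-2.5000,0.0000)
J_ω[:, 0] = z_0
entry J[1][0] = -2.5000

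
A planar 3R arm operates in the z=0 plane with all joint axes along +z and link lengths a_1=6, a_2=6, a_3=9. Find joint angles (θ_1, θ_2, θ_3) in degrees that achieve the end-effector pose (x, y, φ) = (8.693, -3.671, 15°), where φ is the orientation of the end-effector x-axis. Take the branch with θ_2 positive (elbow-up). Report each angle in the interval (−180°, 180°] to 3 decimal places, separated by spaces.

-150.001 119.996 45.005

wrist centre = target − a_3·(cos φ, sin φ) = (-0.0003, -6.0004)
cos θ_2 = (36.0045−6²−6²)/(2·6·6) = -0.4999; θ_2 = 119.9959° (elbow-up)
β = atan2(-6.0004,-0.0003) = -90.0032°; ψ = atan2(5.1964,3.0004) = 59.9980°
θ_1 = β − ψ = -150.0011°
θ_3 = φ − θ_1 − θ_2 = 45.0052° (wrapped to (-180°,180°])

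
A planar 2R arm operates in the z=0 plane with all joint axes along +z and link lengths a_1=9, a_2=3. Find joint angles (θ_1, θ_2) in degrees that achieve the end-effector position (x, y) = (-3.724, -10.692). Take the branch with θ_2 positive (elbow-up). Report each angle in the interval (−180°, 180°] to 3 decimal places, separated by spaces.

-120.001 44.995

cos θ_2 = (128.1870−9²−3²)/(2·9·3) = 0.7072; θ_2 = 44.9951° (elbow-up)
β = atan2(-10.6920,-3.7240) = -109.2031°; ψ = atan2(2.1211,11.1215) = 10.7980°
θ_1 = β − ψ = -120.0011°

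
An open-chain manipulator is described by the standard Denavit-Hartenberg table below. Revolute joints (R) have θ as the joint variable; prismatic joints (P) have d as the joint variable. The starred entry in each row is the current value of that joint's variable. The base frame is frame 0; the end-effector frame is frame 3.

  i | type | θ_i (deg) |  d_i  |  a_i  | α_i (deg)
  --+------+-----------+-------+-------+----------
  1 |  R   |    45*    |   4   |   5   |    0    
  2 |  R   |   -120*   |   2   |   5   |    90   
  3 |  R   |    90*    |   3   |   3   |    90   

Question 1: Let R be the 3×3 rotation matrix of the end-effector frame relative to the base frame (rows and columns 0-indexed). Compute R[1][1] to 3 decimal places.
-0.259

End-effector y-axis (col 1 of R) = (-0.9659,-0.2588,0.0000)
R[1][1] = -0.2588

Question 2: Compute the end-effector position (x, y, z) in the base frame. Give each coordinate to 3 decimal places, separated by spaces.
1.932 -2.071 9.000

after link 1: o_1 = (3.5355, 3.5355, 4.0000)
after link 2: o_2 = (4.8296, -1.2941, 6.0000)
after link 3: o_3 = (1.9319, -2.0706, 9.0000)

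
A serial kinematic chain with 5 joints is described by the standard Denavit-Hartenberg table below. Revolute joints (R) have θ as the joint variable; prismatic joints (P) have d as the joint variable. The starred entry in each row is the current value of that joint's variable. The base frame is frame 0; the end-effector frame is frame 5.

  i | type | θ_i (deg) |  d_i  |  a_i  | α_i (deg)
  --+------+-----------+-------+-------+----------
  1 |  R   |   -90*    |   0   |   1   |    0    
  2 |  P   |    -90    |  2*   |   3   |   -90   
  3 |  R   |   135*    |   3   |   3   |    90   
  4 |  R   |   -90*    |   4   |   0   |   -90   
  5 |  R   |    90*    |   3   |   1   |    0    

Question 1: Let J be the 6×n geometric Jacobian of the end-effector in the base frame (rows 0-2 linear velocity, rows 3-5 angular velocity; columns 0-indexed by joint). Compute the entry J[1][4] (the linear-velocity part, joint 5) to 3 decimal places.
-1.000

axis z_4 = (0.7071,-0.0000,-0.7071); lever o_n−o_4 = (2.8284,0.0000,-1.4142)
cross product → J_v[:, 4] = (0.0000,-1.0000,0.0000)
J_ω[:, 4] = z_4
entry J[1][4] = -1.0000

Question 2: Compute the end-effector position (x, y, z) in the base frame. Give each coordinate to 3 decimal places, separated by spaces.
after link 1: o_1 = (0.0000, -1.0000, 0.0000)
after link 2: o_2 = (-3.0000, -1.0000, 2.0000)
after link 3: o_3 = (-0.8787, -4.0000, -0.1213)
after link 4: o_4 = (-3.7071, -4.0000, -2.9497)
after link 5: o_5 = (-0.8787, -4.0000, -4.3640)

-0.879 -4.000 -4.364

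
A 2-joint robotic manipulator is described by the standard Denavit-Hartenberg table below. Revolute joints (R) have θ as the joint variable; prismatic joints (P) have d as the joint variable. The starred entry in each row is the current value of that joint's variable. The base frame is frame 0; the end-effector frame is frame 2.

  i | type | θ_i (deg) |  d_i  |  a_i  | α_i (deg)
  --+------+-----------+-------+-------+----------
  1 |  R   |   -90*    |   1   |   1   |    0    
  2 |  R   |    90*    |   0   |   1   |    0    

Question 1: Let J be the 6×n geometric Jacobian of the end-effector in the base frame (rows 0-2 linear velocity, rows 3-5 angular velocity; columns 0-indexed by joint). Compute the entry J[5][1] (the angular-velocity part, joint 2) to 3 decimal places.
1.000

axis z_1 = (0.0000,0.0000,1.0000); lever o_n−o_1 = (1.0000,0.0000,0.0000)
cross product → J_v[:, 1] = (0.0000,1.0000,0.0000)
J_ω[:, 1] = z_1
entry J[5][1] = 1.0000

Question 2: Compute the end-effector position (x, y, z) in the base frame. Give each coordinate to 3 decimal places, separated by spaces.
1.000 -1.000 1.000

after link 1: o_1 = (0.0000, -1.0000, 1.0000)
after link 2: o_2 = (1.0000, -1.0000, 1.0000)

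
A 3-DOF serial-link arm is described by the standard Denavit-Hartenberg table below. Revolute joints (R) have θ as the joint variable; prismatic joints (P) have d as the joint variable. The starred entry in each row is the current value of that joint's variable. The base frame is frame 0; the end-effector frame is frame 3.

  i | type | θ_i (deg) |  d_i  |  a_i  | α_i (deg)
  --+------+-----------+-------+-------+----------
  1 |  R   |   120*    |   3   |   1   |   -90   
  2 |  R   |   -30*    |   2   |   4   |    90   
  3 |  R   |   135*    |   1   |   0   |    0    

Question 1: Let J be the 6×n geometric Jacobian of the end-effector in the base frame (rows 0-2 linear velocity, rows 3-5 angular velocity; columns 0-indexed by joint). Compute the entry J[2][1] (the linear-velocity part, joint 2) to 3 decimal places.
axis z_1 = (-0.8660,-0.5000,0.0000); lever o_n−o_1 = (-3.2141,1.5670,2.8660)
cross product → J_v[:, 1] = (-1.4330,2.4821,-2.9641)
J_ω[:, 1] = z_1
entry J[2][1] = -2.9641

-2.964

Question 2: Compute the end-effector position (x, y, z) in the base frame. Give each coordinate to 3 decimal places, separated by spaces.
-3.714 2.433 5.866

after link 1: o_1 = (-0.5000, 0.8660, 3.0000)
after link 2: o_2 = (-3.9641, 2.8660, 5.0000)
after link 3: o_3 = (-3.7141, 2.4330, 5.8660)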